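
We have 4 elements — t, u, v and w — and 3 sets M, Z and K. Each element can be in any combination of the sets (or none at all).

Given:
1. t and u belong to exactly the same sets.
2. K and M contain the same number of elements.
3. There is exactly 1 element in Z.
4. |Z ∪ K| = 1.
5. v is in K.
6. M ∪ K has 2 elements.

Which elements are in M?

From (5): v ∈ K.
Suppose t ∈ M: no assignment then satisfies all the clues, so t ∉ M.

M = {w}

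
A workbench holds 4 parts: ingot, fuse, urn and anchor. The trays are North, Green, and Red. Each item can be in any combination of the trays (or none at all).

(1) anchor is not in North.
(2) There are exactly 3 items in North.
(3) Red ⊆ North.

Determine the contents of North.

North = {fuse, ingot, urn}

From (1): anchor ∉ North.
(2): only 3 candidates remain for North, so all are in.
(3) contrapositive: anchor ∉ Red.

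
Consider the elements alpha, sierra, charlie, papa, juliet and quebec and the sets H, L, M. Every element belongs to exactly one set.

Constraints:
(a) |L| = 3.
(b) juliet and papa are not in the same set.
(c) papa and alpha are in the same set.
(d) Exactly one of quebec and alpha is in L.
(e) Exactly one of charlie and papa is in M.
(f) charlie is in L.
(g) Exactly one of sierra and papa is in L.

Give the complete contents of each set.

From (f): charlie ∈ L.
(e) (exactly one): papa ∈ M.
(g) (exactly one): sierra ∈ L.
(b): juliet ∉ M.
(c): alpha matches papa: alpha ∉ H.
(c): alpha matches papa: alpha ∉ L.
(c): alpha matches papa: alpha ∈ M.
(d) (exactly one): quebec ∈ L.
(a): L already has 3, so the rest are out.
Only one set left: juliet ∈ H.

H = {juliet}; L = {charlie, quebec, sierra}; M = {alpha, papa}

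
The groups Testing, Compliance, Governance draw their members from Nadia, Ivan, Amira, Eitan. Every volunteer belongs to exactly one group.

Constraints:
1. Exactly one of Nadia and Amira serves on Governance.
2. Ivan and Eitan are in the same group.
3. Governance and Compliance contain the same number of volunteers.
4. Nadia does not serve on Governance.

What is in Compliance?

Compliance = {Nadia}

From (4): Nadia ∉ Governance.
(1) (exactly one): Amira ∈ Governance.
Suppose Nadia ∉ Compliance: no assignment then satisfies all the clues, so Nadia ∈ Compliance.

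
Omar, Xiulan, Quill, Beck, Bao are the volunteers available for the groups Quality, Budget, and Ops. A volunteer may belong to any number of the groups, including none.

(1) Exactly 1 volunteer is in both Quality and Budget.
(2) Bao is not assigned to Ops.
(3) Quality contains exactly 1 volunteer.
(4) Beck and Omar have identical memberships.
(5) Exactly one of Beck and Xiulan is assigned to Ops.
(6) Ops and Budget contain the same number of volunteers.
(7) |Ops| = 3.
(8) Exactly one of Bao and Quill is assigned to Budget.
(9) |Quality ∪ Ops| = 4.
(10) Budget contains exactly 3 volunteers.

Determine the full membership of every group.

From (2): Bao ∉ Ops.
Suppose Omar ∈ Quality: no assignment then satisfies all the clues, so Omar ∉ Quality.

Quality = {Bao}; Budget = {Bao, Beck, Omar}; Ops = {Beck, Omar, Quill}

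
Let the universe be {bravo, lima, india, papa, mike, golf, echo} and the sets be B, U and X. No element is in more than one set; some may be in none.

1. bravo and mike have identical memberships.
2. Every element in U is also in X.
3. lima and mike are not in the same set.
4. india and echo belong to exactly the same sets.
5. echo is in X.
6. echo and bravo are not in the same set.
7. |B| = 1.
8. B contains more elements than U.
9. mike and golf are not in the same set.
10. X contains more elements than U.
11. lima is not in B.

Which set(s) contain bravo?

From (5): echo ∈ X.
From (11): lima ∉ B.
(4): india matches echo: india ∉ B.
(4): india matches echo: india ∉ U.
(4): india matches echo: india ∈ X.
(6): bravo ∉ X.
(1): mike matches bravo: mike ∉ X.
(2) contrapositive: bravo ∉ U.
(2) contrapositive: mike ∉ U.
Suppose bravo ∈ B: no assignment then satisfies all the clues, so bravo ∉ B.

bravo: none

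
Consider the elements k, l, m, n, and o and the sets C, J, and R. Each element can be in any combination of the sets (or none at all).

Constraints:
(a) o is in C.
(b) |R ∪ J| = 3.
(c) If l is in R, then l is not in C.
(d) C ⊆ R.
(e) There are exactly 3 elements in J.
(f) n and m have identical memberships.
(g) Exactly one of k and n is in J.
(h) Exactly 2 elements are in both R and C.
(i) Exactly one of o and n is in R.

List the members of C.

C = {k, o}

From (a): o ∈ C.
(d) with o ∈ C: o ∈ R.
(i) (exactly one): n ∉ R.
(d) contrapositive: n ∉ C.
(f): m matches n: m ∉ C.
(f): m matches n: m ∉ R.
Suppose k ∉ C: no assignment then satisfies all the clues, so k ∈ C.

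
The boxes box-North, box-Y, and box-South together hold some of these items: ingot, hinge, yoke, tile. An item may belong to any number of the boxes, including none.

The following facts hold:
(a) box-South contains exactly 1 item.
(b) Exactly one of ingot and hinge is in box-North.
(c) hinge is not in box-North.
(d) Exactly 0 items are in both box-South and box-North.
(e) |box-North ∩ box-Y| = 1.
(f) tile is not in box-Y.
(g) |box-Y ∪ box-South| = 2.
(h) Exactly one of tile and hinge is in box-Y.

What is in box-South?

box-South = {hinge}

From (c): hinge ∉ box-North.
From (f): tile ∉ box-Y.
(b) (exactly one): ingot ∈ box-North.
(h) (exactly one): hinge ∈ box-Y.
Suppose ingot ∈ box-South: no assignment then satisfies all the clues, so ingot ∉ box-South.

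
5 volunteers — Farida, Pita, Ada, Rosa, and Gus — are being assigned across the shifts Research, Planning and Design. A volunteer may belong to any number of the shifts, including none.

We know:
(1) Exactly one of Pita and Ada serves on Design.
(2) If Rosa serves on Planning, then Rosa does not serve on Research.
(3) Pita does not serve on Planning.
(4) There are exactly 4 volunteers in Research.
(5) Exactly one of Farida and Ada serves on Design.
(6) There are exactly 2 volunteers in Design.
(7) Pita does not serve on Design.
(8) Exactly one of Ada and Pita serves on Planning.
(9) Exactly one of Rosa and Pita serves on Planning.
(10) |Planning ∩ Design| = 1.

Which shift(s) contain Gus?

Gus: Design, Research

From (3): Pita ∉ Planning.
From (7): Pita ∉ Design.
(1) (exactly one): Ada ∈ Design.
(5) (exactly one): Farida ∉ Design.
(8) (exactly one): Ada ∈ Planning.
(9) (exactly one): Rosa ∈ Planning.
(2): Rosa ∉ Research.
(4): only 4 candidates remain for Research, so all are in.
Suppose Gus ∈ Planning: no assignment then satisfies all the clues, so Gus ∉ Planning.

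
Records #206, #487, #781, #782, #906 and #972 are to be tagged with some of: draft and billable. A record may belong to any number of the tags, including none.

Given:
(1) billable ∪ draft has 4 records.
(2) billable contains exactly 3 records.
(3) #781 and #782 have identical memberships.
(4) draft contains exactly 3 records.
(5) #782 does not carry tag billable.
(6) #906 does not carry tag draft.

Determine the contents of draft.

draft = {#206, #487, #972}

From (5): #782 ∉ billable.
From (6): #906 ∉ draft.
(3): #781 matches #782: #781 ∉ billable.
Suppose #206 ∉ draft: no assignment then satisfies all the clues, so #206 ∈ draft.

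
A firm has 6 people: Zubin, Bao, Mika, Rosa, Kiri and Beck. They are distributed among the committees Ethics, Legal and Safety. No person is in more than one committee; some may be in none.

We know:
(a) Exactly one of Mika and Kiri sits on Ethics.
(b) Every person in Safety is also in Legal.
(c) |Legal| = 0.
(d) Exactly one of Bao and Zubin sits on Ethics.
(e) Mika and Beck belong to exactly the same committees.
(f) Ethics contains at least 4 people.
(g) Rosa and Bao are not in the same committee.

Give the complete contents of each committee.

Ethics = {Beck, Mika, Rosa, Zubin}; Legal = {}; Safety = {}

(c): Legal already has 0, so the rest are out.
(b) contrapositive: Zubin ∉ Safety.
(b) contrapositive: Bao ∉ Safety.
(b) contrapositive: Mika ∉ Safety.
(b) contrapositive: Rosa ∉ Safety.
(b) contrapositive: Kiri ∉ Safety.
(b) contrapositive: Beck ∉ Safety.
Suppose Zubin ∉ Ethics: no assignment then satisfies all the clues, so Zubin ∈ Ethics.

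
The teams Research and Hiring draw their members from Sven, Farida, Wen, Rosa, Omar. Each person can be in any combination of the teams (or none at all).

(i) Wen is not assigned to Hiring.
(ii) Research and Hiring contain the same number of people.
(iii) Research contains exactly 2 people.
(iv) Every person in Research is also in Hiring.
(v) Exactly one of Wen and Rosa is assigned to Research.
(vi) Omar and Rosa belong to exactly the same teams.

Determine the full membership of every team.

Research = {Omar, Rosa}; Hiring = {Omar, Rosa}

From (i): Wen ∉ Hiring.
(iv) contrapositive: Wen ∉ Research.
(v) (exactly one): Rosa ∈ Research.
(vi): Omar matches Rosa: Omar ∈ Research.
(iii): Research already has 2, so the rest are out.
(iv) with Rosa ∈ Research: Rosa ∈ Hiring.
(iv) with Omar ∈ Research: Omar ∈ Hiring.
Suppose Sven ∈ Hiring: no assignment then satisfies all the clues, so Sven ∉ Hiring.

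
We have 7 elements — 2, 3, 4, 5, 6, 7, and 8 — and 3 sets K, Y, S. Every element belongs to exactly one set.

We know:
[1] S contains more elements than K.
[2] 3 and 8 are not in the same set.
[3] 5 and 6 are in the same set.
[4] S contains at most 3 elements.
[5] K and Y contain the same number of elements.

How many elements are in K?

2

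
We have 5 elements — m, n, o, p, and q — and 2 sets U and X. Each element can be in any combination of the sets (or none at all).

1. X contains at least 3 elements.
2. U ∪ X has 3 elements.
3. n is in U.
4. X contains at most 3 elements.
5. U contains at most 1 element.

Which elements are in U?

U = {n}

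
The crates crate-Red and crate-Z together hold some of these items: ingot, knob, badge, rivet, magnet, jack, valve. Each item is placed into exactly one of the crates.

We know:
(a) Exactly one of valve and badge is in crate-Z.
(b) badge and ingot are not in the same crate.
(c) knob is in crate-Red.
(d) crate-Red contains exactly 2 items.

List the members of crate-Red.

crate-Red = {badge, knob}

From (c): knob ∈ crate-Red.
Suppose ingot ∈ crate-Red: no assignment then satisfies all the clues, so ingot ∉ crate-Red.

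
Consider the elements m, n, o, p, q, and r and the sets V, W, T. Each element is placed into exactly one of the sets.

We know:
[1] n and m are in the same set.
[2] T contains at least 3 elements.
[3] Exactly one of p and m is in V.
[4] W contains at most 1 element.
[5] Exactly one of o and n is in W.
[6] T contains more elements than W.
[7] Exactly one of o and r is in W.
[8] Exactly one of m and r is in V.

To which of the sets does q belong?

q: T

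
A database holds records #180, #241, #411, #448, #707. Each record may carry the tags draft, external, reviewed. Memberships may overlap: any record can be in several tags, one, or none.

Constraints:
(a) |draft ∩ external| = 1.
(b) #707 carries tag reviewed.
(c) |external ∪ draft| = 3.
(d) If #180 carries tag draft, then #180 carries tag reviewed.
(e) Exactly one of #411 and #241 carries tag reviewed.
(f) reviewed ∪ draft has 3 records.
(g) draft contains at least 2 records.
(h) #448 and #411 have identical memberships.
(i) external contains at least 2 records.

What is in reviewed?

reviewed = {#180, #241, #707}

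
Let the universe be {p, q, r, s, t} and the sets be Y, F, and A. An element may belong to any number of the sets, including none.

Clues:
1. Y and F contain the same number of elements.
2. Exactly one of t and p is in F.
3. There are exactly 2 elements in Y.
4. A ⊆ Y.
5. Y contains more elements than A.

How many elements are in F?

2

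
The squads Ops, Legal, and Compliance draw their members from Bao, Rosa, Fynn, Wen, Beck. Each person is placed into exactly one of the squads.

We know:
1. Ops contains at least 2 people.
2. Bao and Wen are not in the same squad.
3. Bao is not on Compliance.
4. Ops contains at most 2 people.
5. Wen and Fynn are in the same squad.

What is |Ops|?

2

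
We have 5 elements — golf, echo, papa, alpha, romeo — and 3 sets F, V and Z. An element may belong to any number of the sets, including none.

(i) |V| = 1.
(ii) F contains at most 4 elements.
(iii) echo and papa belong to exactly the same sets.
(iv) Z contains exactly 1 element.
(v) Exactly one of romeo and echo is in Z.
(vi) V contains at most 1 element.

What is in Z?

Z = {romeo}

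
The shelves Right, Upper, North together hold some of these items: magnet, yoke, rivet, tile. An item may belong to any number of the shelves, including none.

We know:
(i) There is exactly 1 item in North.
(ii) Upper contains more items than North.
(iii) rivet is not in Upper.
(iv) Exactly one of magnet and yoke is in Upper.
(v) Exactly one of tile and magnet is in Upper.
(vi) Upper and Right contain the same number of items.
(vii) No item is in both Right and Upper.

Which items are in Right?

From (iii): rivet ∉ Upper.
Suppose magnet ∉ Right: no assignment then satisfies all the clues, so magnet ∈ Right.

Right = {magnet, rivet}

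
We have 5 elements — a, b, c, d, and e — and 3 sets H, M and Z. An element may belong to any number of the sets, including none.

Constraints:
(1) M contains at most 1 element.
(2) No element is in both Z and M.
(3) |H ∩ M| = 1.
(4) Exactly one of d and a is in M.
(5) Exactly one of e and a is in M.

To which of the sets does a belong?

a: H, M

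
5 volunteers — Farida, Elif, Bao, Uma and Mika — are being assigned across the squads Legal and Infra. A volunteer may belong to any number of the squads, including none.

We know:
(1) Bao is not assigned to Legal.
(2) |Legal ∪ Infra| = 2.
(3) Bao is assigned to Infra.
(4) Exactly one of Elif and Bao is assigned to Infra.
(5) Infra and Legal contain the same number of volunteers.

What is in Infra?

Infra = {Bao}

From (1): Bao ∉ Legal.
From (3): Bao ∈ Infra.
(4) (exactly one): Elif ∉ Infra.
Suppose Farida ∈ Infra: no assignment then satisfies all the clues, so Farida ∉ Infra.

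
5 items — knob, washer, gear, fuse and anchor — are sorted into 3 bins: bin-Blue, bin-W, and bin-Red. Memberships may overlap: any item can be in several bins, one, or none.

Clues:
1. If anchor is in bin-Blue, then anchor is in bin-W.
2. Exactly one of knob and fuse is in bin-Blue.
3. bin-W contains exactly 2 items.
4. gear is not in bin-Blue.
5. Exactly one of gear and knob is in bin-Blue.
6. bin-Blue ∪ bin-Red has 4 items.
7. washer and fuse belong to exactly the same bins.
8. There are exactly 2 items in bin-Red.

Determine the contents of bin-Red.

bin-Red = {fuse, washer}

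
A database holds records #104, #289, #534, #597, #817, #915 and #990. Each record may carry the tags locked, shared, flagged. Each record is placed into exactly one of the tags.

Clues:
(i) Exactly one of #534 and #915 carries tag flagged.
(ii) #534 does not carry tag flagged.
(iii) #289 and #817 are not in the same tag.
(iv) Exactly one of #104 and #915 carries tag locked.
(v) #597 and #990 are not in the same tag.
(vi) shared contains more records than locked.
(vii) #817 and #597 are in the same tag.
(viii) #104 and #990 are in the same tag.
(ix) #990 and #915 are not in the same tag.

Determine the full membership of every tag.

locked = {#104, #990}; shared = {#534, #597, #817}; flagged = {#289, #915}

From (ii): #534 ∉ flagged.
(i) (exactly one): #915 ∈ flagged.
(iv) (exactly one): #104 ∈ locked.
(viii): #990 matches #104: #990 ∈ locked.
(v): #597 ∉ locked.
(vii): #817 matches #597: #817 ∉ locked.
Suppose #289 ∈ locked: no assignment then satisfies all the clues, so #289 ∉ locked.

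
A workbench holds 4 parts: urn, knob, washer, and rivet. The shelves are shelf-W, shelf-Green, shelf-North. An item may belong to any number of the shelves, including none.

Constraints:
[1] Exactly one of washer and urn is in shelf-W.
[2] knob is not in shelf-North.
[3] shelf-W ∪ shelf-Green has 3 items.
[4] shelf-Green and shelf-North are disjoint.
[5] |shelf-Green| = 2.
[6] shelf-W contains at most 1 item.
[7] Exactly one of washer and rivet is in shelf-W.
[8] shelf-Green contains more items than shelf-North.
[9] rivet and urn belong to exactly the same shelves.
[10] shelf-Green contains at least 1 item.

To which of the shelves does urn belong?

urn: shelf-Green

From (2): knob ∉ shelf-North.
Suppose urn ∈ shelf-W: no assignment then satisfies all the clues, so urn ∉ shelf-W.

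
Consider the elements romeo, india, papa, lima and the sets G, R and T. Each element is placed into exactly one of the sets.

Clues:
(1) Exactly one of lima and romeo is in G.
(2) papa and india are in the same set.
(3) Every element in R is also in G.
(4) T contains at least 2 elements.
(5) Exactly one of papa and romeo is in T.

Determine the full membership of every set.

G = {romeo}; R = {}; T = {india, lima, papa}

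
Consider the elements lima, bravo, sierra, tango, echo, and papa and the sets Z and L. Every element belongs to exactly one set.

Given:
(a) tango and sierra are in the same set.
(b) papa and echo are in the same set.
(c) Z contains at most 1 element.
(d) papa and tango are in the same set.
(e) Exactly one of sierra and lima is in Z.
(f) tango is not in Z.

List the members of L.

L = {bravo, echo, papa, sierra, tango}

From (f): tango ∉ Z.
(a): sierra matches tango: sierra ∉ Z.
(d): papa matches tango: papa ∉ Z.
(e) (exactly one): lima ∈ Z.
Only one set left: sierra ∈ L.
Only one set left: tango ∈ L.
Only one set left: papa ∈ L.
(b): echo matches papa: echo ∉ Z.
(b): echo matches papa: echo ∈ L.
(c): Z already has 1, so the rest are out.
Only one set left: bravo ∈ L.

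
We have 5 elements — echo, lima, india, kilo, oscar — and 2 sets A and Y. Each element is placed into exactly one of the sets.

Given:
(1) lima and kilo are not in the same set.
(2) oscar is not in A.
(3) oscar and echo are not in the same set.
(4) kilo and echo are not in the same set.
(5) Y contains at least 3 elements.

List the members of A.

A = {echo, lima}

From (2): oscar ∉ A.
Only one set left: oscar ∈ Y.
(3): echo ∉ Y.
Only one set left: echo ∈ A.
(4): kilo ∉ A.
Only one set left: kilo ∈ Y.
(1): lima ∉ Y.
(5): only 3 candidates remain for Y, so all are in.
Only one set left: lima ∈ A.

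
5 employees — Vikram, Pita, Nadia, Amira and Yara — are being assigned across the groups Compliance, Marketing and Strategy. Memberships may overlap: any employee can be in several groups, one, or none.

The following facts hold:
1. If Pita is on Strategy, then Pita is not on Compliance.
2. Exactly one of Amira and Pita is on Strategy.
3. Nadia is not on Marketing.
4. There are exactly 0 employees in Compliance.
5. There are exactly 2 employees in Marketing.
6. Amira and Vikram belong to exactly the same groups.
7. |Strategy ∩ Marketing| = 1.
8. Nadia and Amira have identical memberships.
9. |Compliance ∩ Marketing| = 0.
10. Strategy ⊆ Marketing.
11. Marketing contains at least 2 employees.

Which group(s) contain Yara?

Yara: Marketing

From (3): Nadia ∉ Marketing.
(4): Compliance already has 0, so the rest are out.
(8): Amira matches Nadia: Amira ∉ Marketing.
(10) contrapositive: Nadia ∉ Strategy.
(10) contrapositive: Amira ∉ Strategy.
(2) (exactly one): Pita ∈ Strategy.
(6): Vikram matches Amira: Vikram ∉ Marketing.
(6): Vikram matches Amira: Vikram ∉ Strategy.
(10) with Pita ∈ Strategy: Pita ∈ Marketing.
(11): only 2 candidates remain for Marketing, so all are in.
Suppose Yara ∈ Strategy: no assignment then satisfies all the clues, so Yara ∉ Strategy.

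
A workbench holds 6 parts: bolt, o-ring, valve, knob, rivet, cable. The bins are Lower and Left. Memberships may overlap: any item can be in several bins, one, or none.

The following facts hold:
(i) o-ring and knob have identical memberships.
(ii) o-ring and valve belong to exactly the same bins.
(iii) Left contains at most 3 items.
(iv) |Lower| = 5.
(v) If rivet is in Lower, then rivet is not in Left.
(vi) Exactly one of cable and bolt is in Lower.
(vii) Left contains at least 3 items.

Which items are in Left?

Left = {knob, o-ring, valve}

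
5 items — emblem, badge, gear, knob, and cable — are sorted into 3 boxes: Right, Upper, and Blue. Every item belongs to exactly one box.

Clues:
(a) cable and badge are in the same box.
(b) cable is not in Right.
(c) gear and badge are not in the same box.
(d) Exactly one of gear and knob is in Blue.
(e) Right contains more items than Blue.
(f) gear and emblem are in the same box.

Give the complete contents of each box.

Right = {emblem, gear}; Upper = {badge, cable}; Blue = {knob}

From (b): cable ∉ Right.
(a): badge matches cable: badge ∉ Right.
Suppose emblem ∉ Right: no assignment then satisfies all the clues, so emblem ∈ Right.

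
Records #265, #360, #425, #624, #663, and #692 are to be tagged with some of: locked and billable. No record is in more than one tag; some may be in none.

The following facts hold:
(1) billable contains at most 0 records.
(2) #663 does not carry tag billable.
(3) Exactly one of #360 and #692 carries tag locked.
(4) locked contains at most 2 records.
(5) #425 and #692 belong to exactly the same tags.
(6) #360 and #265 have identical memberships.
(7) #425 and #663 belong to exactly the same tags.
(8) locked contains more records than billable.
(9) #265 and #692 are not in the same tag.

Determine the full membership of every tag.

From (2): #663 ∉ billable.
(1): billable already has 0, so the rest are out.
Suppose #265 ∉ locked: no assignment then satisfies all the clues, so #265 ∈ locked.

locked = {#265, #360}; billable = {}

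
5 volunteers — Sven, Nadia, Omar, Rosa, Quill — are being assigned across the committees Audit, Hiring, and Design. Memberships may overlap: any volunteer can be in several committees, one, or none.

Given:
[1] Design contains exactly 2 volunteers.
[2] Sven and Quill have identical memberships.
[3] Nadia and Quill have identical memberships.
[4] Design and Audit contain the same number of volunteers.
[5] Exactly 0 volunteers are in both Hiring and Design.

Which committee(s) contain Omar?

Omar: Audit, Design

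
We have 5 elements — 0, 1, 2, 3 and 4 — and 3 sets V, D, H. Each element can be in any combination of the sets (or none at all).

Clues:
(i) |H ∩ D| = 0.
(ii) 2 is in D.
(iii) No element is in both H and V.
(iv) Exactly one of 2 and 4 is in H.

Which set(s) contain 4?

4: H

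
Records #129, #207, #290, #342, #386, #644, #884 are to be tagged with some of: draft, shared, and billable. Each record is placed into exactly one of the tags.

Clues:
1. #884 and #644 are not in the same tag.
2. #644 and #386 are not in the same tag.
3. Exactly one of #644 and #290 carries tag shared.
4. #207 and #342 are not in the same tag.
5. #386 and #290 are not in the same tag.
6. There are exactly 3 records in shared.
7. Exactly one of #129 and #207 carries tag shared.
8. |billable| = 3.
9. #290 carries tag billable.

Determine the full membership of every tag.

draft = {#386}; shared = {#129, #342, #644}; billable = {#207, #290, #884}

From (9): #290 ∈ billable.
(3) (exactly one): #644 ∈ shared.
(5): #386 ∉ billable.
(1): #884 ∉ shared.
(2): #386 ∉ shared.
Only one tag left: #386 ∈ draft.
Suppose #129 ∈ draft: no assignment then satisfies all the clues, so #129 ∉ draft.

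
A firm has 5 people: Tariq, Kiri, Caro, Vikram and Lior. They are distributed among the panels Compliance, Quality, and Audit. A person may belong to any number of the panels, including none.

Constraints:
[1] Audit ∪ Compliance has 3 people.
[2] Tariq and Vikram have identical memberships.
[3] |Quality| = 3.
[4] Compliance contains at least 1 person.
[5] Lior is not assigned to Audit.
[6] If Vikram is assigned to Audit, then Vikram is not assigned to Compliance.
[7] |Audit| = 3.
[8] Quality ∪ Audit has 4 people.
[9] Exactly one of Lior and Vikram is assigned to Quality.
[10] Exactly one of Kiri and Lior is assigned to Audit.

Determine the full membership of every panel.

Compliance = {Kiri}; Quality = {Caro, Tariq, Vikram}; Audit = {Kiri, Tariq, Vikram}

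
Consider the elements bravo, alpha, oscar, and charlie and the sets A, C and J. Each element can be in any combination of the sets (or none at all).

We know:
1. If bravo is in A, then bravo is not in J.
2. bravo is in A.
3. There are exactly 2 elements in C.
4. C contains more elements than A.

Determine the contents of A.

From (2): bravo ∈ A.
(1): bravo ∉ J.
Suppose alpha ∈ A: no assignment then satisfies all the clues, so alpha ∉ A.

A = {bravo}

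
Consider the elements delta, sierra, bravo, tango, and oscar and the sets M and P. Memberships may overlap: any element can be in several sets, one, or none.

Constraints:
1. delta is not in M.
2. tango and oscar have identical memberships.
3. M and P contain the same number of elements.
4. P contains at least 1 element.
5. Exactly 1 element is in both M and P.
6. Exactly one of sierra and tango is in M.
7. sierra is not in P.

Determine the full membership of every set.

M = {bravo, sierra}; P = {bravo, delta}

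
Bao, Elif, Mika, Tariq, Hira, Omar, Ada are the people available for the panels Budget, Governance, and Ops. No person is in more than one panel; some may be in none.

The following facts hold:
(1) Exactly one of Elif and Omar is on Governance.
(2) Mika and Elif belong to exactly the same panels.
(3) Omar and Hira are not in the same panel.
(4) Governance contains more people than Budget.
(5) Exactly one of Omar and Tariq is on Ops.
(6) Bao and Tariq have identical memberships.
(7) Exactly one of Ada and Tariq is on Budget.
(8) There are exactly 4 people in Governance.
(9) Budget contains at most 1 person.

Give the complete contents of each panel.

Budget = {Ada}; Governance = {Bao, Elif, Mika, Tariq}; Ops = {Omar}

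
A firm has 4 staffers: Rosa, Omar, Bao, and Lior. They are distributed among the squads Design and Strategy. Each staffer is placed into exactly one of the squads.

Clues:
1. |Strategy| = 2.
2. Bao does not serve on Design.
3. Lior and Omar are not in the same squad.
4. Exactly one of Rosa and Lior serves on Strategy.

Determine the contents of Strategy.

Strategy = {Bao, Lior}

From (2): Bao ∉ Design.
Only one squad left: Bao ∈ Strategy.
Suppose Rosa ∈ Strategy: no assignment then satisfies all the clues, so Rosa ∉ Strategy.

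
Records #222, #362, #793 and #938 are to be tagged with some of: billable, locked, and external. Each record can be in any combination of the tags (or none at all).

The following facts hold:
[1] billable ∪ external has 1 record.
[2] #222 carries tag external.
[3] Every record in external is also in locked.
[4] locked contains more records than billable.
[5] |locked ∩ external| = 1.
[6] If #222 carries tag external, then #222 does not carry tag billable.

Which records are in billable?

billable = {}

From (2): #222 ∈ external.
(3) with #222 ∈ external: #222 ∈ locked.
(6): #222 ∉ billable.
Suppose #362 ∈ billable: no assignment then satisfies all the clues, so #362 ∉ billable.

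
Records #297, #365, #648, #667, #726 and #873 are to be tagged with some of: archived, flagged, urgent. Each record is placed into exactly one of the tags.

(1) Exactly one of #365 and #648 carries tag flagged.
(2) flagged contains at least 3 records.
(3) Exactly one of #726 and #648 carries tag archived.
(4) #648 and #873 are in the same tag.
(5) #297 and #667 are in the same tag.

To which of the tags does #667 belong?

#667: flagged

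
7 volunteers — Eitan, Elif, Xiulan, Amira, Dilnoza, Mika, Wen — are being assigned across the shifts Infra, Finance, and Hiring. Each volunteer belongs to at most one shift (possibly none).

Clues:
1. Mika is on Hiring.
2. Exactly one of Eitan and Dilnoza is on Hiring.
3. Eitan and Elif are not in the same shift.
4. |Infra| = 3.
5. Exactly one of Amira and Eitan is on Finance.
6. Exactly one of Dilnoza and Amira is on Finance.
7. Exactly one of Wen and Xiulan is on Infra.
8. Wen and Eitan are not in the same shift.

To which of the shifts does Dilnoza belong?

Dilnoza: Infra

From (1): Mika ∈ Hiring.
Suppose Dilnoza ∉ Infra: no assignment then satisfies all the clues, so Dilnoza ∈ Infra.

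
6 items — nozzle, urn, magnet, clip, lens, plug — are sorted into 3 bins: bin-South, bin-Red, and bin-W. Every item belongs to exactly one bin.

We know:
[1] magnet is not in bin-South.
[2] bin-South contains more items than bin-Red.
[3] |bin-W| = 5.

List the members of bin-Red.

bin-Red = {}

From (1): magnet ∉ bin-South.
Suppose nozzle ∈ bin-Red: no assignment then satisfies all the clues, so nozzle ∉ bin-Red.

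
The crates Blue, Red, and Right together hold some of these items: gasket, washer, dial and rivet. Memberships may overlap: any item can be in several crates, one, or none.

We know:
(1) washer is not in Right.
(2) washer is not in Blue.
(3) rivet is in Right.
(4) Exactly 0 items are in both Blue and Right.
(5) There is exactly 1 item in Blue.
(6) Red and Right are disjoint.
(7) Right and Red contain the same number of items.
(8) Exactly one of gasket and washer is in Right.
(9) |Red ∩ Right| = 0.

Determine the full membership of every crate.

Blue = {dial}; Red = {dial, washer}; Right = {gasket, rivet}

From (1): washer ∉ Right.
From (2): washer ∉ Blue.
From (3): rivet ∈ Right.
(6) (disjoint): rivet ∉ Red.
(8) (exactly one): gasket ∈ Right.
(6) (disjoint): gasket ∉ Red.
Suppose gasket ∈ Blue: no assignment then satisfies all the clues, so gasket ∉ Blue.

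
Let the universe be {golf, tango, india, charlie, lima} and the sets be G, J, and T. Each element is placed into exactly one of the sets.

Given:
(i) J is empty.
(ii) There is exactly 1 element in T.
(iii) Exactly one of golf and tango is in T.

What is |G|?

4

(i): J already has 0, so the rest are out.
Suppose india ∉ G: no assignment then satisfies all the clues, so india ∈ G.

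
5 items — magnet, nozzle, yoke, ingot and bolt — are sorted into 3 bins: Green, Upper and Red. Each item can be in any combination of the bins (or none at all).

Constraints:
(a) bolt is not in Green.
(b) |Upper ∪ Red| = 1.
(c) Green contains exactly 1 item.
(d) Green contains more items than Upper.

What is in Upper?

Upper = {}

From (a): bolt ∉ Green.
Suppose magnet ∈ Upper: no assignment then satisfies all the clues, so magnet ∉ Upper.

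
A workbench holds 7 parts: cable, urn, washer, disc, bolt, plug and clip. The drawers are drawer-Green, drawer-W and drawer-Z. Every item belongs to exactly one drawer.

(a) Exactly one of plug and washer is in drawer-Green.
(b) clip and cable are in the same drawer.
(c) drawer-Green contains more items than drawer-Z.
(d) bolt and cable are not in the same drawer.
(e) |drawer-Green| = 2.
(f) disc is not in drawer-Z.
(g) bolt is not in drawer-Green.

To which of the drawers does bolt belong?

bolt: drawer-Z

From (f): disc ∉ drawer-Z.
From (g): bolt ∉ drawer-Green.
Suppose bolt ∈ drawer-W: no assignment then satisfies all the clues, so bolt ∉ drawer-W.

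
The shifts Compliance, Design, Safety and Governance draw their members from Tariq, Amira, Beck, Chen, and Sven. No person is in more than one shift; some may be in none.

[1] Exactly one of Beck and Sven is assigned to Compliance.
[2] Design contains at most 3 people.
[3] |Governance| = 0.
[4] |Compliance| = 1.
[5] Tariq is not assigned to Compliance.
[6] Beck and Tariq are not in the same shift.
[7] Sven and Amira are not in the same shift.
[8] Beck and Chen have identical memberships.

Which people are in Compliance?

Compliance = {Sven}

From (5): Tariq ∉ Compliance.
(3): Governance already has 0, so the rest are out.
Suppose Amira ∈ Compliance: no assignment then satisfies all the clues, so Amira ∉ Compliance.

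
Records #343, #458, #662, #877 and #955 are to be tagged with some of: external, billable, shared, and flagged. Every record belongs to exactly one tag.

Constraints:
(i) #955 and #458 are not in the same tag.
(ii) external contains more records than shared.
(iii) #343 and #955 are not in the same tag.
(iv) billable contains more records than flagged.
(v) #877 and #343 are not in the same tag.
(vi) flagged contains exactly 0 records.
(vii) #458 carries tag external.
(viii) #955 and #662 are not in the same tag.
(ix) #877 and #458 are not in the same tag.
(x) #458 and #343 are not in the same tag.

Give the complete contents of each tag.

external = {#458, #662}; billable = {#877, #955}; shared = {#343}; flagged = {}

From (vii): #458 ∈ external.
(i): #955 ∉ external.
(vi): flagged already has 0, so the rest are out.
(ix): #877 ∉ external.
(x): #343 ∉ external.
Suppose #343 ∈ billable: no assignment then satisfies all the clues, so #343 ∉ billable.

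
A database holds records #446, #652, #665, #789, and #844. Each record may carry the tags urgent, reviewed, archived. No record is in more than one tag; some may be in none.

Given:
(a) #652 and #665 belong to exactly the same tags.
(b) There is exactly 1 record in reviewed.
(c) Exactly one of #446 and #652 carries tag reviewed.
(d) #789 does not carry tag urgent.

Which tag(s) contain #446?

#446: reviewed

From (d): #789 ∉ urgent.
Suppose #446 ∈ urgent: no assignment then satisfies all the clues, so #446 ∉ urgent.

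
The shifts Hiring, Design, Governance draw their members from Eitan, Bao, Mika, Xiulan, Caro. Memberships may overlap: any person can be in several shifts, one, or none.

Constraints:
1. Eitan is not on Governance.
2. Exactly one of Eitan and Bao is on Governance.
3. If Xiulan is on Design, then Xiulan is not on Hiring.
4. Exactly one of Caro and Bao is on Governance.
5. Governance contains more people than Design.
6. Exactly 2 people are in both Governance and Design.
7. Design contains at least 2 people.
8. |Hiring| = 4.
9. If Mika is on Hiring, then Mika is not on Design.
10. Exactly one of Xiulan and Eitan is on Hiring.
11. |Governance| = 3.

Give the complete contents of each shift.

Hiring = {Bao, Caro, Eitan, Mika}; Design = {Bao, Xiulan}; Governance = {Bao, Mika, Xiulan}

From (1): Eitan ∉ Governance.
(2) (exactly one): Bao ∈ Governance.
(4) (exactly one): Caro ∉ Governance.
(11): only 3 candidates remain for Governance, so all are in.
Suppose Eitan ∉ Hiring: no assignment then satisfies all the clues, so Eitan ∈ Hiring.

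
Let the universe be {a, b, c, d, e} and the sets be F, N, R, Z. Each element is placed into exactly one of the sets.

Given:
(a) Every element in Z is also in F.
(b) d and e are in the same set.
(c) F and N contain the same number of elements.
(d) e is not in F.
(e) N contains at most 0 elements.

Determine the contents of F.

F = {}

From (d): e ∉ F.
(a) contrapositive: e ∉ Z.
(b): d matches e: d ∉ F.
(b): d matches e: d ∉ Z.
(e): N already has 0, so the rest are out.
Only one set left: d ∈ R.
Only one set left: e ∈ R.
Suppose a ∈ F: no assignment then satisfies all the clues, so a ∉ F.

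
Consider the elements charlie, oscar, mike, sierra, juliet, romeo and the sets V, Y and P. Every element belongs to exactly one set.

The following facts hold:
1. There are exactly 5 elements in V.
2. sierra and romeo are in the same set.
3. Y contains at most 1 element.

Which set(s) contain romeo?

romeo: V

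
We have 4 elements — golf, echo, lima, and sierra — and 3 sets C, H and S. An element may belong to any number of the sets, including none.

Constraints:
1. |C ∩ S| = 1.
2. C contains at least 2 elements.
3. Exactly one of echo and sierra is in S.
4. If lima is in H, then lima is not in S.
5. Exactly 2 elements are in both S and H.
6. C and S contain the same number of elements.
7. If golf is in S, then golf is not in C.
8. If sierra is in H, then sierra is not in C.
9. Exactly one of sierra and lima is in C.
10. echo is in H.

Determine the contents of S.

S = {echo, golf}

From (10): echo ∈ H.
Suppose golf ∉ S: no assignment then satisfies all the clues, so golf ∈ S.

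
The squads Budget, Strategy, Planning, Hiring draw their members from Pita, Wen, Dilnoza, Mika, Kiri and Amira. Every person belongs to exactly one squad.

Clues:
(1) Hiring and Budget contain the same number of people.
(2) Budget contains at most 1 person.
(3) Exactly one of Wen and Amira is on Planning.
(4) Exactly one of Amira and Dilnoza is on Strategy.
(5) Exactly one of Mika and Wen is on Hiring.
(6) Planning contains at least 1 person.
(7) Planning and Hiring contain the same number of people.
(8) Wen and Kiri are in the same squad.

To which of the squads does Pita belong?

Pita: Budget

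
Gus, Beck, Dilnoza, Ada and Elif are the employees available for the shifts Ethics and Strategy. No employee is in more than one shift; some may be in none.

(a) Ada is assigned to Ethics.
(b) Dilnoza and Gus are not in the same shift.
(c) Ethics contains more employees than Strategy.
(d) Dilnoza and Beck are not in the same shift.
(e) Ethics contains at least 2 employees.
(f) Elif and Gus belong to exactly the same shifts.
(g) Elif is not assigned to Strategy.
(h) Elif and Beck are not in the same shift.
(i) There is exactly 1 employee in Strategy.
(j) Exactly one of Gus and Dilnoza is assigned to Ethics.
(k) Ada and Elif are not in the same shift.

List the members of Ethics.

From (a): Ada ∈ Ethics.
From (g): Elif ∉ Strategy.
(f): Gus matches Elif: Gus ∉ Strategy.
(k): Elif ∉ Ethics.
(f): Gus matches Elif: Gus ∉ Ethics.
(j) (exactly one): Dilnoza ∈ Ethics.
(d): Beck ∉ Ethics.
(i): only 1 candidates remain for Strategy, so all are in.

Ethics = {Ada, Dilnoza}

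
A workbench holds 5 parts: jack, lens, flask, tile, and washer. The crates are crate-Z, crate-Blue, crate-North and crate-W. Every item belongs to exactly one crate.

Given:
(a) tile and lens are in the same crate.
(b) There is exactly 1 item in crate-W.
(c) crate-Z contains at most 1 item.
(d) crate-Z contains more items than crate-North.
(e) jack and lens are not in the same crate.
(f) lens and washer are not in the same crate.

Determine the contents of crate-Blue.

crate-Blue = {flask, lens, tile}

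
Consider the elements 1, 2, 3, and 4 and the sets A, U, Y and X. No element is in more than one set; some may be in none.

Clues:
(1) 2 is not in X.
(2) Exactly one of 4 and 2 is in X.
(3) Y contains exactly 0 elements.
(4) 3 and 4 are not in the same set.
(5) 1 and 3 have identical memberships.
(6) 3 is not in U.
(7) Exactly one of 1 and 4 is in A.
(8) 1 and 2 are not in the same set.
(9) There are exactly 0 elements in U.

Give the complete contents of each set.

From (1): 2 ∉ X.
From (6): 3 ∉ U.
(2) (exactly one): 4 ∈ X.
(3): Y already has 0, so the rest are out.
(4): 3 ∉ X.
(5): 1 matches 3: 1 ∉ U.
(5): 1 matches 3: 1 ∉ X.
(7) (exactly one): 1 ∈ A.
(8): 2 ∉ A.
(9): U already has 0, so the rest are out.
(5): 3 matches 1: 3 ∈ A.

A = {1, 3}; U = {}; Y = {}; X = {4}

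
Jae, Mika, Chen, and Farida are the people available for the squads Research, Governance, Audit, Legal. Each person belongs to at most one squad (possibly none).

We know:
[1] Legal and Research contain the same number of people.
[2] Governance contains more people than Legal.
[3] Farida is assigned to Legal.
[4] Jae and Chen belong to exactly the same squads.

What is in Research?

Research = {Mika}

From (3): Farida ∈ Legal.
Suppose Jae ∈ Research: no assignment then satisfies all the clues, so Jae ∉ Research.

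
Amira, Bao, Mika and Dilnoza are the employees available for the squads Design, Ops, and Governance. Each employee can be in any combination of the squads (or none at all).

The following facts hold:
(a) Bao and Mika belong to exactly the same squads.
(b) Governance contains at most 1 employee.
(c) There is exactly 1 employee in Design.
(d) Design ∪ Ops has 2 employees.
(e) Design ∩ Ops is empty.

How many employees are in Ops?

1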